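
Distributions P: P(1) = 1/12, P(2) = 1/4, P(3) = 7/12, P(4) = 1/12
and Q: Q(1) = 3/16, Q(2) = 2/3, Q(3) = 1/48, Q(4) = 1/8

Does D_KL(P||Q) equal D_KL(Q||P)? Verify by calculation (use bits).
D_KL(P||Q) = 2.3043 bits, D_KL(Q||P) = 1.1357 bits. No — D_KL(P||Q) ≠ D_KL(Q||P) for this pair.

D_KL(P||Q) = Σ P(x) log₂(P(x)/Q(x))

Computing term by term:
  P(1)·log₂(P(1)/Q(1)) = (1/12)·log₂((1/12)/(3/16)) = -0.09749
  P(2)·log₂(P(2)/Q(2)) = (1/4)·log₂((1/4)/(2/3)) = -0.35376
  P(3)·log₂(P(3)/Q(3)) = (7/12)·log₂((7/12)/(1/48)) = 2.80429
  P(4)·log₂(P(4)/Q(4)) = (1/12)·log₂((1/12)/(1/8)) = -0.04875

D_KL(P||Q) = -0.09749 - 0.35376 + 2.80429 - 0.04875 = 2.30429 ≈ 2.3043 bits

D_KL(Q||P) = Σ Q(x) log₂(Q(x)/P(x))

Computing term by term:
  Q(1)·log₂(Q(1)/P(1)) = (3/16)·log₂((3/16)/(1/12)) = 0.21936
  Q(2)·log₂(Q(2)/P(2)) = (2/3)·log₂((2/3)/(1/4)) = 0.94336
  Q(3)·log₂(Q(3)/P(3)) = (1/48)·log₂((1/48)/(7/12)) = -0.10015
  Q(4)·log₂(Q(4)/P(4)) = (1/8)·log₂((1/8)/(1/12)) = 0.07312

D_KL(Q||P) = 0.21936 + 0.94336 - 0.10015 + 0.07312 = 1.13569 ≈ 1.1357 bits

These are NOT equal (difference: 1.1686 bits). KL divergence is asymmetric: D_KL(P||Q) ≠ D_KL(Q||P) in general.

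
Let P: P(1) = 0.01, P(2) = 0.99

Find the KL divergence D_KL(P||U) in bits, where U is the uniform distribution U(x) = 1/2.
0.9192 bits

U(i) = 1/2 for all i

D_KL(P||U) = Σ P(x) log₂(P(x) / (1/2))
           = Σ P(x) log₂(P(x)) + log₂(2)
           = log₂(2) - H(P)

H(P) = -Σ P(x) log₂(P(x)):
  -P(1)·log₂(P(1)) = -(0.01)·log₂(0.01) = 0.06644
  -P(2)·log₂(P(2)) = -(0.99)·log₂(0.99) = 0.01435
H(P) = 0.06644 + 0.01435 = 0.08079 bits

log₂(2) = 1.00000 bits

D_KL(P||U) = 1.00000 - 0.08079 = 0.91921 ≈ 0.9192 bits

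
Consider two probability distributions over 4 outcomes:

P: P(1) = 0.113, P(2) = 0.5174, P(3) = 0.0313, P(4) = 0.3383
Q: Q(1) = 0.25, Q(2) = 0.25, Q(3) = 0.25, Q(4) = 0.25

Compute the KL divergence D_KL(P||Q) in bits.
0.4673 bits

D_KL(P||Q) = Σ P(x) log₂(P(x)/Q(x))

Computing term by term:
  P(1)·log₂(P(1)/Q(1)) = 0.113·log₂(0.113/0.25) = -0.12945
  P(2)·log₂(P(2)/Q(2)) = 0.5174·log₂(0.5174/0.25) = 0.54293
  P(3)·log₂(P(3)/Q(3)) = 0.0313·log₂(0.0313/0.25) = -0.09383
  P(4)·log₂(P(4)/Q(4)) = 0.3383·log₂(0.3383/0.25) = 0.14763

D_KL(P||Q) = -0.12945 + 0.54293 - 0.09383 + 0.14763 = 0.46728 ≈ 0.4673 bits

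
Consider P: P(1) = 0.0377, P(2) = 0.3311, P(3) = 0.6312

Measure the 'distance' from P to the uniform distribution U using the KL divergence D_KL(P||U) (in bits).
0.4597 bits

U(i) = 1/3 for all i

D_KL(P||U) = Σ P(x) log₂(P(x) / (1/3))
           = Σ P(x) log₂(P(x)) + log₂(3)
           = log₂(3) - H(P)

H(P) = -Σ P(x) log₂(P(x)):
  -P(1)·log₂(P(1)) = -(0.0377)·log₂(0.0377) = 0.17829
  -P(2)·log₂(P(2)) = -(0.3311)·log₂(0.3311) = 0.52799
  -P(3)·log₂(P(3)) = -(0.6312)·log₂(0.6312) = 0.41901
H(P) = 0.17829 + 0.52799 + 0.41901 = 1.12529 bits

log₂(3) = 1.58496 bits

D_KL(P||U) = 1.58496 - 1.12529 = 0.45967 ≈ 0.4597 bits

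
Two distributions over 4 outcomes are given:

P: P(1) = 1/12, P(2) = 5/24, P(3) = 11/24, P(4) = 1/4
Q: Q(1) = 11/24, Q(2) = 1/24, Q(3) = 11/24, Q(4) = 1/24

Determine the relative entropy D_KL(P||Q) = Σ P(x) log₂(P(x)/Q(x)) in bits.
0.9250 bits

D_KL(P||Q) = Σ P(x) log₂(P(x)/Q(x))

Computing term by term:
  P(1)·log₂(P(1)/Q(1)) = (1/12)·log₂((1/12)/(11/24)) = -0.20495
  P(2)·log₂(P(2)/Q(2)) = (5/24)·log₂((5/24)/(1/24)) = 0.48374
  P(3)·log₂(P(3)/Q(3)) = (11/24)·log₂((11/24)/(11/24)) = 0.00000
  P(4)·log₂(P(4)/Q(4)) = (1/4)·log₂((1/4)/(1/24)) = 0.64624

D_KL(P||Q) = -0.20495 + 0.48374 + 0.00000 + 0.64624 = 0.92503 ≈ 0.9250 bits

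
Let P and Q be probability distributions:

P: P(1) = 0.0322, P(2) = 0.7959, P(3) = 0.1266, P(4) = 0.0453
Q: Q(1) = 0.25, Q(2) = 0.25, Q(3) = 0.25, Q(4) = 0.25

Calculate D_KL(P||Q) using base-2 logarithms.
0.9986 bits

D_KL(P||Q) = Σ P(x) log₂(P(x)/Q(x))

Computing term by term:
  P(1)·log₂(P(1)/Q(1)) = 0.0322·log₂(0.0322/0.25) = -0.09521
  P(2)·log₂(P(2)/Q(2)) = 0.7959·log₂(0.7959/0.25) = 1.32968
  P(3)·log₂(P(3)/Q(3)) = 0.1266·log₂(0.1266/0.25) = -0.12428
  P(4)·log₂(P(4)/Q(4)) = 0.0453·log₂(0.0453/0.25) = -0.11163

D_KL(P||Q) = -0.09521 + 1.32968 - 0.12428 - 0.11163 = 0.99856 ≈ 0.9986 bits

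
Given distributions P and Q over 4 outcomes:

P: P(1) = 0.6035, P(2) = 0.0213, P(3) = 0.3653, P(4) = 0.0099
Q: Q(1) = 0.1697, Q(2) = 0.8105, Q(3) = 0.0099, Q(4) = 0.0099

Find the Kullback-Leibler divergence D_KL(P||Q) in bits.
2.8944 bits

D_KL(P||Q) = Σ P(x) log₂(P(x)/Q(x))

Computing term by term:
  P(1)·log₂(P(1)/Q(1)) = 0.6035·log₂(0.6035/0.1697) = 1.10463
  P(2)·log₂(P(2)/Q(2)) = 0.0213·log₂(0.0213/0.8105) = -0.11182
  P(3)·log₂(P(3)/Q(3)) = 0.3653·log₂(0.3653/0.0099) = 1.90157
  P(4)·log₂(P(4)/Q(4)) = 0.0099·log₂(0.0099/0.0099) = 0.00000

D_KL(P||Q) = 1.10463 - 0.11182 + 1.90157 + 0.00000 = 2.89438 ≈ 2.8944 bits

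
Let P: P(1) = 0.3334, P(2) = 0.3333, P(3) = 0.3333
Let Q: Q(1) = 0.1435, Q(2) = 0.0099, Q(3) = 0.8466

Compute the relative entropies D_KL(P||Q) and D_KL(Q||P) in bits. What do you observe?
D_KL(P||Q) = 1.6482 bits, D_KL(Q||P) = 0.9138 bits. The two directions give different values (D_KL(P||Q) exceeds D_KL(Q||P) by 0.7344 bits): KL divergence is asymmetric.

D_KL(P||Q) = Σ P(x) log₂(P(x)/Q(x))

Computing term by term:
  P(1)·log₂(P(1)/Q(1)) = 0.3334·log₂(0.3334/0.1435) = 0.40548
  P(2)·log₂(P(2)/Q(2)) = 0.3333·log₂(0.3333/0.0099) = 1.69091
  P(3)·log₂(P(3)/Q(3)) = 0.3333·log₂(0.3333/0.8466) = -0.44824

D_KL(P||Q) = 0.40548 + 1.69091 - 0.44824 = 1.64815 ≈ 1.6482 bits

D_KL(Q||P) = Σ Q(x) log₂(Q(x)/P(x))

Computing term by term:
  Q(1)·log₂(Q(1)/P(1)) = 0.1435·log₂(0.1435/0.3334) = -0.17453
  Q(2)·log₂(Q(2)/P(2)) = 0.0099·log₂(0.0099/0.3333) = -0.05023
  Q(3)·log₂(Q(3)/P(3)) = 0.8466·log₂(0.8466/0.3333) = 1.13856

D_KL(Q||P) = -0.17453 - 0.05023 + 1.13856 = 0.91380 ≈ 0.9138 bits

These are NOT equal (difference: 0.7344 bits). KL divergence is asymmetric: D_KL(P||Q) ≠ D_KL(Q||P) in general.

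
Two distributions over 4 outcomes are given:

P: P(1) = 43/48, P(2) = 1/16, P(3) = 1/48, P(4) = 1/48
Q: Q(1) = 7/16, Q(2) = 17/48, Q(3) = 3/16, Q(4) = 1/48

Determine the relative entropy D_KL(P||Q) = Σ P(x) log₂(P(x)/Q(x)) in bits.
0.7038 bits

D_KL(P||Q) = Σ P(x) log₂(P(x)/Q(x))

Computing term by term:
  P(1)·log₂(P(1)/Q(1)) = (43/48)·log₂((43/48)/(7/16)) = 0.92624
  P(2)·log₂(P(2)/Q(2)) = (1/16)·log₂((1/16)/(17/48)) = -0.15641
  P(3)·log₂(P(3)/Q(3)) = (1/48)·log₂((1/48)/(3/16)) = -0.06604
  P(4)·log₂(P(4)/Q(4)) = (1/48)·log₂((1/48)/(1/48)) = 0.00000

D_KL(P||Q) = 0.92624 - 0.15641 - 0.06604 + 0.00000 = 0.70379 ≈ 0.7038 bits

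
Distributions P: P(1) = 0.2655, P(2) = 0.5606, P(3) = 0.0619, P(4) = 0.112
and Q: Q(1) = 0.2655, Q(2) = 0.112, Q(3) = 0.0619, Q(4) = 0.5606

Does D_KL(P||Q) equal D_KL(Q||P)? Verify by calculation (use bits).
D_KL(P||Q) = 1.0423 bits, D_KL(Q||P) = 1.0423 bits. Yes — for this pair D_KL(P||Q) = D_KL(Q||P).

D_KL(P||Q) = Σ P(x) log₂(P(x)/Q(x))

Computing term by term:
  P(1)·log₂(P(1)/Q(1)) = 0.2655·log₂(0.2655/0.2655) = 0.00000
  P(2)·log₂(P(2)/Q(2)) = 0.5606·log₂(0.5606/0.112) = 1.30254
  P(3)·log₂(P(3)/Q(3)) = 0.0619·log₂(0.0619/0.0619) = 0.00000
  P(4)·log₂(P(4)/Q(4)) = 0.112·log₂(0.112/0.5606) = -0.26023

D_KL(P||Q) = 0.00000 + 1.30254 + 0.00000 - 0.26023 = 1.04231 ≈ 1.0423 bits

D_KL(Q||P) = Σ Q(x) log₂(Q(x)/P(x))

Computing term by term:
  Q(1)·log₂(Q(1)/P(1)) = 0.2655·log₂(0.2655/0.2655) = 0.00000
  Q(2)·log₂(Q(2)/P(2)) = 0.112·log₂(0.112/0.5606) = -0.26023
  Q(3)·log₂(Q(3)/P(3)) = 0.0619·log₂(0.0619/0.0619) = 0.00000
  Q(4)·log₂(Q(4)/P(4)) = 0.5606·log₂(0.5606/0.112) = 1.30254

D_KL(Q||P) = 0.00000 - 0.26023 + 0.00000 + 1.30254 = 1.04231 ≈ 1.0423 bits

These ARE equal here. Q is P with outcomes relabeled (Q(2) = P(4), Q(4) = P(2)) by a relabeling that is its own inverse, so the two sums contain exactly the same terms in a different order. This is a special case — KL divergence is not symmetric in general: D_KL(P||Q) ≠ D_KL(Q||P) for most P, Q.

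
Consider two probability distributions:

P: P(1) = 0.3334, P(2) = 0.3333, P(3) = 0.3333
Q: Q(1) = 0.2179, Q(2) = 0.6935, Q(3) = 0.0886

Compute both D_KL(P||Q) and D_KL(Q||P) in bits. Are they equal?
D_KL(P||Q) = 0.4893 bits, D_KL(Q||P) = 0.4300 bits. No, they are not equal.

D_KL(P||Q) = Σ P(x) log₂(P(x)/Q(x))

Computing term by term:
  P(1)·log₂(P(1)/Q(1)) = 0.3334·log₂(0.3334/0.2179) = 0.20457
  P(2)·log₂(P(2)/Q(2)) = 0.3333·log₂(0.3333/0.6935) = -0.35232
  P(3)·log₂(P(3)/Q(3)) = 0.3333·log₂(0.3333/0.0886) = 0.63708

D_KL(P||Q) = 0.20457 - 0.35232 + 0.63708 = 0.48933 ≈ 0.4893 bits

D_KL(Q||P) = Σ Q(x) log₂(Q(x)/P(x))

Computing term by term:
  Q(1)·log₂(Q(1)/P(1)) = 0.2179·log₂(0.2179/0.3334) = -0.13370
  Q(2)·log₂(Q(2)/P(2)) = 0.6935·log₂(0.6935/0.3333) = 0.73308
  Q(3)·log₂(Q(3)/P(3)) = 0.0886·log₂(0.0886/0.3333) = -0.16935

D_KL(Q||P) = -0.13370 + 0.73308 - 0.16935 = 0.43003 ≈ 0.4300 bits

These are NOT equal (difference: 0.0593 bits). KL divergence is asymmetric: D_KL(P||Q) ≠ D_KL(Q||P) in general.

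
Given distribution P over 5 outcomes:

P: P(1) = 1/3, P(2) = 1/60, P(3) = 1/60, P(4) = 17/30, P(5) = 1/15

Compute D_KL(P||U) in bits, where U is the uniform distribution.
0.8719 bits

U(i) = 1/5 for all i

D_KL(P||U) = Σ P(x) log₂(P(x) / (1/5))
           = Σ P(x) log₂(P(x)) + log₂(5)
           = log₂(5) - H(P)

H(P) = -Σ P(x) log₂(P(x)):
  -P(1)·log₂(P(1)) = -(1/3)·log₂(1/3) = 0.52832
  -P(2)·log₂(P(2)) = -(1/60)·log₂(1/60) = 0.09845
  -P(3)·log₂(P(3)) = -(1/60)·log₂(1/60) = 0.09845
  -P(4)·log₂(P(4)) = -(17/30)·log₂(17/30) = 0.46434
  -P(5)·log₂(P(5)) = -(1/15)·log₂(1/15) = 0.26046
H(P) = 0.52832 + 0.09845 + 0.09845 + 0.46434 + 0.26046 = 1.45002 bits

log₂(5) = 2.32193 bits

D_KL(P||U) = 2.32193 - 1.45002 = 0.87191 ≈ 0.8719 bits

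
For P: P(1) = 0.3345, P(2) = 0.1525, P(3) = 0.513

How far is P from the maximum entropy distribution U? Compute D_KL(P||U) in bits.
0.1487 bits

U(i) = 1/3 for all i

D_KL(P||U) = Σ P(x) log₂(P(x) / (1/3))
           = Σ P(x) log₂(P(x)) + log₂(3)
           = log₂(3) - H(P)

H(P) = -Σ P(x) log₂(P(x)):
  -P(1)·log₂(P(1)) = -(0.3345)·log₂(0.3345) = 0.52848
  -P(2)·log₂(P(2)) = -(0.1525)·log₂(0.1525) = 0.41375
  -P(3)·log₂(P(3)) = -(0.513)·log₂(0.513) = 0.49400
H(P) = 0.52848 + 0.41375 + 0.49400 = 1.43623 bits

log₂(3) = 1.58496 bits

D_KL(P||U) = 1.58496 - 1.43623 = 0.14873 ≈ 0.1487 bits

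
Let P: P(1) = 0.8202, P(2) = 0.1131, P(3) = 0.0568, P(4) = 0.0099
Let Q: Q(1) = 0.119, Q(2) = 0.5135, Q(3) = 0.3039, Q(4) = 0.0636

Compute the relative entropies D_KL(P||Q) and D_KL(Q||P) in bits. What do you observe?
D_KL(P||Q) = 1.8734 bits, D_KL(Q||P) = 1.6954 bits. The two directions give different values (D_KL(P||Q) exceeds D_KL(Q||P) by 0.1780 bits): KL divergence is asymmetric.

D_KL(P||Q) = Σ P(x) log₂(P(x)/Q(x))

Computing term by term:
  P(1)·log₂(P(1)/Q(1)) = 0.8202·log₂(0.8202/0.119) = 2.28427
  P(2)·log₂(P(2)/Q(2)) = 0.1131·log₂(0.1131/0.5135) = -0.24687
  P(3)·log₂(P(3)/Q(3)) = 0.0568·log₂(0.0568/0.3039) = -0.13744
  P(4)·log₂(P(4)/Q(4)) = 0.0099·log₂(0.0099/0.0636) = -0.02657

D_KL(P||Q) = 2.28427 - 0.24687 - 0.13744 - 0.02657 = 1.87339 ≈ 1.8734 bits

D_KL(Q||P) = Σ Q(x) log₂(Q(x)/P(x))

Computing term by term:
  Q(1)·log₂(Q(1)/P(1)) = 0.119·log₂(0.119/0.8202) = -0.33142
  Q(2)·log₂(Q(2)/P(2)) = 0.5135·log₂(0.5135/0.1131) = 1.12085
  Q(3)·log₂(Q(3)/P(3)) = 0.3039·log₂(0.3039/0.0568) = 0.73533
  Q(4)·log₂(Q(4)/P(4)) = 0.0636·log₂(0.0636/0.0099) = 0.17067

D_KL(Q||P) = -0.33142 + 1.12085 + 0.73533 + 0.17067 = 1.69543 ≈ 1.6954 bits

These are NOT equal (difference: 0.1780 bits). KL divergence is asymmetric: D_KL(P||Q) ≠ D_KL(Q||P) in general.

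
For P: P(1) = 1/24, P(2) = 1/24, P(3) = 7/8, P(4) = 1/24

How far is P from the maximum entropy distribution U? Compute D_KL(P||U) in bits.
1.2583 bits

U(i) = 1/4 for all i

D_KL(P||U) = Σ P(x) log₂(P(x) / (1/4))
           = Σ P(x) log₂(P(x)) + log₂(4)
           = log₂(4) - H(P)

H(P) = -Σ P(x) log₂(P(x)):
  -P(1)·log₂(P(1)) = -(1/24)·log₂(1/24) = 0.19104
  -P(2)·log₂(P(2)) = -(1/24)·log₂(1/24) = 0.19104
  -P(3)·log₂(P(3)) = -(7/8)·log₂(7/8) = 0.16856
  -P(4)·log₂(P(4)) = -(1/24)·log₂(1/24) = 0.19104
H(P) = 0.19104 + 0.19104 + 0.16856 + 0.19104 = 0.74168 bits

log₂(4) = 2.00000 bits

D_KL(P||U) = 2.00000 - 0.74168 = 1.25832 ≈ 1.2583 bits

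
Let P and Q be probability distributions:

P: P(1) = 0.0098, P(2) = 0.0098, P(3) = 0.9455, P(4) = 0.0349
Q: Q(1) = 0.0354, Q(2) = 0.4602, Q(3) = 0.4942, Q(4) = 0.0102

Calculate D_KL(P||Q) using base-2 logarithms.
0.8743 bits

D_KL(P||Q) = Σ P(x) log₂(P(x)/Q(x))

Computing term by term:
  P(1)·log₂(P(1)/Q(1)) = 0.0098·log₂(0.0098/0.0354) = -0.01816
  P(2)·log₂(P(2)/Q(2)) = 0.0098·log₂(0.0098/0.4602) = -0.05442
  P(3)·log₂(P(3)/Q(3)) = 0.9455·log₂(0.9455/0.4942) = 0.88497
  P(4)·log₂(P(4)/Q(4)) = 0.0349·log₂(0.0349/0.0102) = 0.06194

D_KL(P||Q) = -0.01816 - 0.05442 + 0.88497 + 0.06194 = 0.87433 ≈ 0.8743 bits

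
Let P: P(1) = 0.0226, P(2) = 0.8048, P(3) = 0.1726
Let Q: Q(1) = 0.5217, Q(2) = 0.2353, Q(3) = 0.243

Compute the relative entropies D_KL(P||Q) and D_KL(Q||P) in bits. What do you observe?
D_KL(P||Q) = 1.2403 bits, D_KL(Q||P) = 2.0652 bits. The two directions give different values (D_KL(Q||P) exceeds D_KL(P||Q) by 0.8249 bits): KL divergence is asymmetric.

D_KL(P||Q) = Σ P(x) log₂(P(x)/Q(x))

Computing term by term:
  P(1)·log₂(P(1)/Q(1)) = 0.0226·log₂(0.0226/0.5217) = -0.10235
  P(2)·log₂(P(2)/Q(2)) = 0.8048·log₂(0.8048/0.2353) = 1.42782
  P(3)·log₂(P(3)/Q(3)) = 0.1726·log₂(0.1726/0.243) = -0.08518

D_KL(P||Q) = -0.10235 + 1.42782 - 0.08518 = 1.24029 ≈ 1.2403 bits

D_KL(Q||P) = Σ Q(x) log₂(Q(x)/P(x))

Computing term by term:
  Q(1)·log₂(Q(1)/P(1)) = 0.5217·log₂(0.5217/0.0226) = 2.36269
  Q(2)·log₂(Q(2)/P(2)) = 0.2353·log₂(0.2353/0.8048) = -0.41745
  Q(3)·log₂(Q(3)/P(3)) = 0.243·log₂(0.243/0.1726) = 0.11993

D_KL(Q||P) = 2.36269 - 0.41745 + 0.11993 = 2.06517 ≈ 2.0652 bits

These are NOT equal (difference: 0.8249 bits). KL divergence is asymmetric: D_KL(P||Q) ≠ D_KL(Q||P) in general.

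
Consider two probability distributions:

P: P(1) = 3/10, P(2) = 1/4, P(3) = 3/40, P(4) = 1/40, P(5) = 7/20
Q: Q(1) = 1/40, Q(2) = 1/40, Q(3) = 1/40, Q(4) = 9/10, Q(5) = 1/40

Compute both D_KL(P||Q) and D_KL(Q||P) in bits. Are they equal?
D_KL(P||Q) = 3.2282 bits, D_KL(Q||P) = 4.3455 bits. No, they are not equal.

D_KL(P||Q) = Σ P(x) log₂(P(x)/Q(x))

Computing term by term:
  P(1)·log₂(P(1)/Q(1)) = (3/10)·log₂((3/10)/(1/40)) = 1.07549
  P(2)·log₂(P(2)/Q(2)) = (1/4)·log₂((1/4)/(1/40)) = 0.83048
  P(3)·log₂(P(3)/Q(3)) = (3/40)·log₂((3/40)/(1/40)) = 0.11887
  P(4)·log₂(P(4)/Q(4)) = (1/40)·log₂((1/40)/(9/10)) = -0.12925
  P(5)·log₂(P(5)/Q(5)) = (7/20)·log₂((7/20)/(1/40)) = 1.33257

D_KL(P||Q) = 1.07549 + 0.83048 + 0.11887 - 0.12925 + 1.33257 = 3.22816 ≈ 3.2282 bits

D_KL(Q||P) = Σ Q(x) log₂(Q(x)/P(x))

Computing term by term:
  Q(1)·log₂(Q(1)/P(1)) = (1/40)·log₂((1/40)/(3/10)) = -0.08962
  Q(2)·log₂(Q(2)/P(2)) = (1/40)·log₂((1/40)/(1/4)) = -0.08305
  Q(3)·log₂(Q(3)/P(3)) = (1/40)·log₂((1/40)/(3/40)) = -0.03962
  Q(4)·log₂(Q(4)/P(4)) = (9/10)·log₂((9/10)/(1/40)) = 4.65293
  Q(5)·log₂(Q(5)/P(5)) = (1/40)·log₂((1/40)/(7/20)) = -0.09518

D_KL(Q||P) = -0.08962 - 0.08305 - 0.03962 + 4.65293 - 0.09518 = 4.34546 ≈ 4.3455 bits

These are NOT equal (difference: 1.1173 bits). KL divergence is asymmetric: D_KL(P||Q) ≠ D_KL(Q||P) in general.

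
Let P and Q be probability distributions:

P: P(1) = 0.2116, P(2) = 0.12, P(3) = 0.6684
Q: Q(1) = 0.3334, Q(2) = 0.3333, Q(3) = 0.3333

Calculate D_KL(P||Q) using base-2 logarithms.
0.3554 bits

D_KL(P||Q) = Σ P(x) log₂(P(x)/Q(x))

Computing term by term:
  P(1)·log₂(P(1)/Q(1)) = 0.2116·log₂(0.2116/0.3334) = -0.13879
  P(2)·log₂(P(2)/Q(2)) = 0.12·log₂(0.12/0.3333) = -0.17685
  P(3)·log₂(P(3)/Q(3)) = 0.6684·log₂(0.6684/0.3333) = 0.67100

D_KL(P||Q) = -0.13879 - 0.17685 + 0.67100 = 0.35536 ≈ 0.3554 bits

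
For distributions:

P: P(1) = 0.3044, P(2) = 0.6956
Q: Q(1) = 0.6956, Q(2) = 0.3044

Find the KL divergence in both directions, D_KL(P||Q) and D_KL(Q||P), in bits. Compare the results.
D_KL(P||Q) = 0.4664 bits, D_KL(Q||P) = 0.4664 bits. The two directions give exactly the same value for this pair.

D_KL(P||Q) = Σ P(x) log₂(P(x)/Q(x))

Computing term by term:
  P(1)·log₂(P(1)/Q(1)) = 0.3044·log₂(0.3044/0.6956) = -0.36293
  P(2)·log₂(P(2)/Q(2)) = 0.6956·log₂(0.6956/0.3044) = 0.82936

D_KL(P||Q) = -0.36293 + 0.82936 = 0.46643 ≈ 0.4664 bits

D_KL(Q||P) = Σ Q(x) log₂(Q(x)/P(x))

Computing term by term:
  Q(1)·log₂(Q(1)/P(1)) = 0.6956·log₂(0.6956/0.3044) = 0.82936
  Q(2)·log₂(Q(2)/P(2)) = 0.3044·log₂(0.3044/0.6956) = -0.36293

D_KL(Q||P) = 0.82936 - 0.36293 = 0.46643 ≈ 0.4664 bits

These ARE equal here. Q is P with outcomes relabeled (Q(1) = P(2), Q(2) = P(1)) by a relabeling that is its own inverse, so the two sums contain exactly the same terms in a different order. This is a special case — KL divergence is not symmetric in general: D_KL(P||Q) ≠ D_KL(Q||P) for most P, Q.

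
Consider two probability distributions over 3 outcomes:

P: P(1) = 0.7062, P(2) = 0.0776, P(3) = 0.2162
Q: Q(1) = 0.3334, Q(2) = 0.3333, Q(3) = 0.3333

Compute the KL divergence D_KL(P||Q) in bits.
0.4665 bits

D_KL(P||Q) = Σ P(x) log₂(P(x)/Q(x))

Computing term by term:
  P(1)·log₂(P(1)/Q(1)) = 0.7062·log₂(0.7062/0.3334) = 0.76469
  P(2)·log₂(P(2)/Q(2)) = 0.0776·log₂(0.0776/0.3333) = -0.16317
  P(3)·log₂(P(3)/Q(3)) = 0.2162·log₂(0.2162/0.3333) = -0.13501

D_KL(P||Q) = 0.76469 - 0.16317 - 0.13501 = 0.46651 ≈ 0.4665 bits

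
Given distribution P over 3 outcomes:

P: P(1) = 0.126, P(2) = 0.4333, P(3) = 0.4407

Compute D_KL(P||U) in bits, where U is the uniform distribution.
0.1646 bits

U(i) = 1/3 for all i

D_KL(P||U) = Σ P(x) log₂(P(x) / (1/3))
           = Σ P(x) log₂(P(x)) + log₂(3)
           = log₂(3) - H(P)

H(P) = -Σ P(x) log₂(P(x)):
  -P(1)·log₂(P(1)) = -(0.126)·log₂(0.126) = 0.37655
  -P(2)·log₂(P(2)) = -(0.4333)·log₂(0.4333) = 0.52280
  -P(3)·log₂(P(3)) = -(0.4407)·log₂(0.4407) = 0.52097
H(P) = 0.37655 + 0.52280 + 0.52097 = 1.42032 bits

log₂(3) = 1.58496 bits

D_KL(P||U) = 1.58496 - 1.42032 = 0.16464 ≈ 0.1646 bits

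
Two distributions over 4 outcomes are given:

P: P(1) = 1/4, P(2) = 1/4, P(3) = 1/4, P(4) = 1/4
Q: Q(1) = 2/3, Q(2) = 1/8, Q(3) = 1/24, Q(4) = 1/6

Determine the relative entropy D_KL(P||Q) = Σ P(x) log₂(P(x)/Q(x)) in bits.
0.6887 bits

D_KL(P||Q) = Σ P(x) log₂(P(x)/Q(x))

Computing term by term:
  P(1)·log₂(P(1)/Q(1)) = (1/4)·log₂((1/4)/(2/3)) = -0.35376
  P(2)·log₂(P(2)/Q(2)) = (1/4)·log₂((1/4)/(1/8)) = 0.25000
  P(3)·log₂(P(3)/Q(3)) = (1/4)·log₂((1/4)/(1/24)) = 0.64624
  P(4)·log₂(P(4)/Q(4)) = (1/4)·log₂((1/4)/(1/6)) = 0.14624

D_KL(P||Q) = -0.35376 + 0.25000 + 0.64624 + 0.14624 = 0.68872 ≈ 0.6887 bits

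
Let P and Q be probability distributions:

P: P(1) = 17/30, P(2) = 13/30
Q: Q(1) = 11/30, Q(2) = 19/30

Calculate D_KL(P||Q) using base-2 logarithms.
0.1186 bits

D_KL(P||Q) = Σ P(x) log₂(P(x)/Q(x))

Computing term by term:
  P(1)·log₂(P(1)/Q(1)) = (17/30)·log₂((17/30)/(11/30)) = 0.35588
  P(2)·log₂(P(2)/Q(2)) = (13/30)·log₂((13/30)/(19/30)) = -0.23724

D_KL(P||Q) = 0.35588 - 0.23724 = 0.11864 ≈ 0.1186 bits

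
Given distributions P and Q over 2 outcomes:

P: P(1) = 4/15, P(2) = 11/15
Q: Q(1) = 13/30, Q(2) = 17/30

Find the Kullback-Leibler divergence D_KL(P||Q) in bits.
0.0860 bits

D_KL(P||Q) = Σ P(x) log₂(P(x)/Q(x))

Computing term by term:
  P(1)·log₂(P(1)/Q(1)) = (4/15)·log₂((4/15)/(13/30)) = -0.18678
  P(2)·log₂(P(2)/Q(2)) = (11/15)·log₂((11/15)/(17/30)) = 0.27278

D_KL(P||Q) = -0.18678 + 0.27278 = 0.08600 ≈ 0.0860 bits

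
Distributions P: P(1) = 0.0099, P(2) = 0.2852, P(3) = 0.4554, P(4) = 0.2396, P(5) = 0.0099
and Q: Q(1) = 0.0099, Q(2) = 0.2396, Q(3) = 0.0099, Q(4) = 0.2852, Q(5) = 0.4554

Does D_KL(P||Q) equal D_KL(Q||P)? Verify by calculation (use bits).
D_KL(P||Q) = 2.4722 bits, D_KL(Q||P) = 2.4722 bits. Yes — for this pair D_KL(P||Q) = D_KL(Q||P).

D_KL(P||Q) = Σ P(x) log₂(P(x)/Q(x))

Computing term by term:
  P(1)·log₂(P(1)/Q(1)) = 0.0099·log₂(0.0099/0.0099) = 0.00000
  P(2)·log₂(P(2)/Q(2)) = 0.2852·log₂(0.2852/0.2396) = 0.07168
  P(3)·log₂(P(3)/Q(3)) = 0.4554·log₂(0.4554/0.0099) = 2.51543
  P(4)·log₂(P(4)/Q(4)) = 0.2396·log₂(0.2396/0.2852) = -0.06022
  P(5)·log₂(P(5)/Q(5)) = 0.0099·log₂(0.0099/0.4554) = -0.05468

D_KL(P||Q) = 0.00000 + 0.07168 + 2.51543 - 0.06022 - 0.05468 = 2.47221 ≈ 2.4722 bits

D_KL(Q||P) = Σ Q(x) log₂(Q(x)/P(x))

Computing term by term:
  Q(1)·log₂(Q(1)/P(1)) = 0.0099·log₂(0.0099/0.0099) = 0.00000
  Q(2)·log₂(Q(2)/P(2)) = 0.2396·log₂(0.2396/0.2852) = -0.06022
  Q(3)·log₂(Q(3)/P(3)) = 0.0099·log₂(0.0099/0.4554) = -0.05468
  Q(4)·log₂(Q(4)/P(4)) = 0.2852·log₂(0.2852/0.2396) = 0.07168
  Q(5)·log₂(Q(5)/P(5)) = 0.4554·log₂(0.4554/0.0099) = 2.51543

D_KL(Q||P) = 0.00000 - 0.06022 - 0.05468 + 0.07168 + 2.51543 = 2.47221 ≈ 2.4722 bits

These ARE equal here. Q is P with outcomes relabeled (Q(2) = P(4), Q(3) = P(5), Q(4) = P(2), Q(5) = P(3)) by a relabeling that is its own inverse, so the two sums contain exactly the same terms in a different order. This is a special case — KL divergence is not symmetric in general: D_KL(P||Q) ≠ D_KL(Q||P) for most P, Q.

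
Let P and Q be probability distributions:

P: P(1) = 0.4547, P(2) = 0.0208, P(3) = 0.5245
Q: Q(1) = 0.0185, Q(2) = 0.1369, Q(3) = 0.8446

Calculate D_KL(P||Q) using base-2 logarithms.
1.6834 bits

D_KL(P||Q) = Σ P(x) log₂(P(x)/Q(x))

Computing term by term:
  P(1)·log₂(P(1)/Q(1)) = 0.4547·log₂(0.4547/0.0185) = 2.10040
  P(2)·log₂(P(2)/Q(2)) = 0.0208·log₂(0.0208/0.1369) = -0.05654
  P(3)·log₂(P(3)/Q(3)) = 0.5245·log₂(0.5245/0.8446) = -0.36050

D_KL(P||Q) = 2.10040 - 0.05654 - 0.36050 = 1.68336 ≈ 1.6834 bits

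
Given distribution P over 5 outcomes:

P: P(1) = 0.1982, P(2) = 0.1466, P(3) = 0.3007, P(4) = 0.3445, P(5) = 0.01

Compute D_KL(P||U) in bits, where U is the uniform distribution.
0.3357 bits

U(i) = 1/5 for all i

D_KL(P||U) = Σ P(x) log₂(P(x) / (1/5))
           = Σ P(x) log₂(P(x)) + log₂(5)
           = log₂(5) - H(P)

H(P) = -Σ P(x) log₂(P(x)):
  -P(1)·log₂(P(1)) = -(0.1982)·log₂(0.1982) = 0.46279
  -P(2)·log₂(P(2)) = -(0.1466)·log₂(0.1466) = 0.40609
  -P(3)·log₂(P(3)) = -(0.3007)·log₂(0.3007) = 0.52129
  -P(4)·log₂(P(4)) = -(0.3445)·log₂(0.3445) = 0.52964
  -P(5)·log₂(P(5)) = -(0.01)·log₂(0.01) = 0.06644
H(P) = 0.46279 + 0.40609 + 0.52129 + 0.52964 + 0.06644 = 1.98625 bits

log₂(5) = 2.32193 bits

D_KL(P||U) = 2.32193 - 1.98625 = 0.33568 ≈ 0.3357 bits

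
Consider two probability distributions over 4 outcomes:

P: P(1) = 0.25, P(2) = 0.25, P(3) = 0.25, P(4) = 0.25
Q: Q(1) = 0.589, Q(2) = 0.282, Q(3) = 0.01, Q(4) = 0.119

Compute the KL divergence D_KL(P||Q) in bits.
1.0762 bits

D_KL(P||Q) = Σ P(x) log₂(P(x)/Q(x))

Computing term by term:
  P(1)·log₂(P(1)/Q(1)) = 0.25·log₂(0.25/0.589) = -0.30908
  P(2)·log₂(P(2)/Q(2)) = 0.25·log₂(0.25/0.282) = -0.04344
  P(3)·log₂(P(3)/Q(3)) = 0.25·log₂(0.25/0.01) = 1.16096
  P(4)·log₂(P(4)/Q(4)) = 0.25·log₂(0.25/0.119) = 0.26774

D_KL(P||Q) = -0.30908 - 0.04344 + 1.16096 + 0.26774 = 1.07618 ≈ 1.0762 bits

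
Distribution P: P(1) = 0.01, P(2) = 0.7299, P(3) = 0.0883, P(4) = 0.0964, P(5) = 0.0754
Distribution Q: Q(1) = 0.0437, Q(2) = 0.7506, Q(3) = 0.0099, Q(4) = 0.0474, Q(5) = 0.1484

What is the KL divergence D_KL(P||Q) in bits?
0.2531 bits

D_KL(P||Q) = Σ P(x) log₂(P(x)/Q(x))

Computing term by term:
  P(1)·log₂(P(1)/Q(1)) = 0.01·log₂(0.01/0.0437) = -0.02128
  P(2)·log₂(P(2)/Q(2)) = 0.7299·log₂(0.7299/0.7506) = -0.02945
  P(3)·log₂(P(3)/Q(3)) = 0.0883·log₂(0.0883/0.0099) = 0.27876
  P(4)·log₂(P(4)/Q(4)) = 0.0964·log₂(0.0964/0.0474) = 0.09873
  P(5)·log₂(P(5)/Q(5)) = 0.0754·log₂(0.0754/0.1484) = -0.07365

D_KL(P||Q) = -0.02128 - 0.02945 + 0.27876 + 0.09873 - 0.07365 = 0.25311 ≈ 0.2531 bits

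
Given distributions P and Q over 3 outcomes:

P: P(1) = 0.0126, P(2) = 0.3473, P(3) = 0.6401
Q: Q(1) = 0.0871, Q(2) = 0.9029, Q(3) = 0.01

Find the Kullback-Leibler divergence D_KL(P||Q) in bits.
3.3269 bits

D_KL(P||Q) = Σ P(x) log₂(P(x)/Q(x))

Computing term by term:
  P(1)·log₂(P(1)/Q(1)) = 0.0126·log₂(0.0126/0.0871) = -0.03514
  P(2)·log₂(P(2)/Q(2)) = 0.3473·log₂(0.3473/0.9029) = -0.47871
  P(3)·log₂(P(3)/Q(3)) = 0.6401·log₂(0.6401/0.01) = 3.84074

D_KL(P||Q) = -0.03514 - 0.47871 + 3.84074 = 3.32689 ≈ 3.3269 bits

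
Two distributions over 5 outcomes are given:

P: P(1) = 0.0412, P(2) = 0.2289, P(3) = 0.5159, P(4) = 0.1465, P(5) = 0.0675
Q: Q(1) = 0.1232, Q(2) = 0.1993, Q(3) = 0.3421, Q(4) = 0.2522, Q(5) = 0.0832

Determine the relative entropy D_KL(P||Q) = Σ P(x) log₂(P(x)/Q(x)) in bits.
0.1512 bits

D_KL(P||Q) = Σ P(x) log₂(P(x)/Q(x))

Computing term by term:
  P(1)·log₂(P(1)/Q(1)) = 0.0412·log₂(0.0412/0.1232) = -0.06511
  P(2)·log₂(P(2)/Q(2)) = 0.2289·log₂(0.2289/0.1993) = 0.04573
  P(3)·log₂(P(3)/Q(3)) = 0.5159·log₂(0.5159/0.3421) = 0.30576
  P(4)·log₂(P(4)/Q(4)) = 0.1465·log₂(0.1465/0.2522) = -0.11481
  P(5)·log₂(P(5)/Q(5)) = 0.0675·log₂(0.0675/0.0832) = -0.02036

D_KL(P||Q) = -0.06511 + 0.04573 + 0.30576 - 0.11481 - 0.02036 = 0.15121 ≈ 0.1512 bits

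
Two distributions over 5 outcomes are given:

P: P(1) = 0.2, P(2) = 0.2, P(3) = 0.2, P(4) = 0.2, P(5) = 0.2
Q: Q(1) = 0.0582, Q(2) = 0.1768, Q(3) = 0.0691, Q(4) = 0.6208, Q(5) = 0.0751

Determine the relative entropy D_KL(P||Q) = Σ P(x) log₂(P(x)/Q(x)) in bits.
0.6542 bits

D_KL(P||Q) = Σ P(x) log₂(P(x)/Q(x))

Computing term by term:
  P(1)·log₂(P(1)/Q(1)) = 0.2·log₂(0.2/0.0582) = 0.35618
  P(2)·log₂(P(2)/Q(2)) = 0.2·log₂(0.2/0.1768) = 0.03558
  P(3)·log₂(P(3)/Q(3)) = 0.2·log₂(0.2/0.0691) = 0.30665
  P(4)·log₂(P(4)/Q(4)) = 0.2·log₂(0.2/0.6208) = -0.32683
  P(5)·log₂(P(5)/Q(5)) = 0.2·log₂(0.2/0.0751) = 0.28262

D_KL(P||Q) = 0.35618 + 0.03558 + 0.30665 - 0.32683 + 0.28262 = 0.65420 ≈ 0.6542 bits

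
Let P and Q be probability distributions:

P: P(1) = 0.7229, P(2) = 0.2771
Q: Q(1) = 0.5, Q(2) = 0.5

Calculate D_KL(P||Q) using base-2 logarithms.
0.1485 bits

D_KL(P||Q) = Σ P(x) log₂(P(x)/Q(x))

Computing term by term:
  P(1)·log₂(P(1)/Q(1)) = 0.7229·log₂(0.7229/0.5) = 0.38449
  P(2)·log₂(P(2)/Q(2)) = 0.2771·log₂(0.2771/0.5) = -0.23596

D_KL(P||Q) = 0.38449 - 0.23596 = 0.14853 ≈ 0.1485 bits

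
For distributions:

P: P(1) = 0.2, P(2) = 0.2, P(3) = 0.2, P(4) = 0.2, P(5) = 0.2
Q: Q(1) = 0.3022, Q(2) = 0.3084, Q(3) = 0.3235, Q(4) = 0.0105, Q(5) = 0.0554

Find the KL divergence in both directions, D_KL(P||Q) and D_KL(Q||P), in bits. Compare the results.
D_KL(P||Q) = 0.8379 bits, D_KL(Q||P) = 0.4498 bits. D_KL(P||Q) is larger than D_KL(Q||P) by 0.3881 bits; the two directions differ.

D_KL(P||Q) = Σ P(x) log₂(P(x)/Q(x))

Computing term by term:
  P(1)·log₂(P(1)/Q(1)) = 0.2·log₂(0.2/0.3022) = -0.11910
  P(2)·log₂(P(2)/Q(2)) = 0.2·log₂(0.2/0.3084) = -0.12496
  P(3)·log₂(P(3)/Q(3)) = 0.2·log₂(0.2/0.3235) = -0.13875
  P(4)·log₂(P(4)/Q(4)) = 0.2·log₂(0.2/0.0105) = 0.85031
  P(5)·log₂(P(5)/Q(5)) = 0.2·log₂(0.2/0.0554) = 0.37041

D_KL(P||Q) = -0.11910 - 0.12496 - 0.13875 + 0.85031 + 0.37041 = 0.83791 ≈ 0.8379 bits

D_KL(Q||P) = Σ Q(x) log₂(Q(x)/P(x))

Computing term by term:
  Q(1)·log₂(Q(1)/P(1)) = 0.3022·log₂(0.3022/0.2) = 0.17996
  Q(2)·log₂(Q(2)/P(2)) = 0.3084·log₂(0.3084/0.2) = 0.19269
  Q(3)·log₂(Q(3)/P(3)) = 0.3235·log₂(0.3235/0.2) = 0.22443
  Q(4)·log₂(Q(4)/P(4)) = 0.0105·log₂(0.0105/0.2) = -0.04464
  Q(5)·log₂(Q(5)/P(5)) = 0.0554·log₂(0.0554/0.2) = -0.10260

D_KL(Q||P) = 0.17996 + 0.19269 + 0.22443 - 0.04464 - 0.10260 = 0.44984 ≈ 0.4498 bits

These are NOT equal (difference: 0.3881 bits). KL divergence is asymmetric: D_KL(P||Q) ≠ D_KL(Q||P) in general.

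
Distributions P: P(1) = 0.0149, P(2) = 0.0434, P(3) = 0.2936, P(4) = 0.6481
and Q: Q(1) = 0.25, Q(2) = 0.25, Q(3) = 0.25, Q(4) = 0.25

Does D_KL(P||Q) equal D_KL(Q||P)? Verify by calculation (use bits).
D_KL(P||Q) = 0.7885 bits, D_KL(Q||P) = 1.2471 bits. No — D_KL(P||Q) ≠ D_KL(Q||P) for this pair.

D_KL(P||Q) = Σ P(x) log₂(P(x)/Q(x))

Computing term by term:
  P(1)·log₂(P(1)/Q(1)) = 0.0149·log₂(0.0149/0.25) = -0.06062
  P(2)·log₂(P(2)/Q(2)) = 0.0434·log₂(0.0434/0.25) = -0.10964
  P(3)·log₂(P(3)/Q(3)) = 0.2936·log₂(0.2936/0.25) = 0.06809
  P(4)·log₂(P(4)/Q(4)) = 0.6481·log₂(0.6481/0.25) = 0.89068

D_KL(P||Q) = -0.06062 - 0.10964 + 0.06809 + 0.89068 = 0.78851 ≈ 0.7885 bits

D_KL(Q||P) = Σ Q(x) log₂(Q(x)/P(x))

Computing term by term:
  Q(1)·log₂(Q(1)/P(1)) = 0.25·log₂(0.25/0.0149) = 1.01714
  Q(2)·log₂(Q(2)/P(2)) = 0.25·log₂(0.25/0.0434) = 0.63154
  Q(3)·log₂(Q(3)/P(3)) = 0.25·log₂(0.25/0.2936) = -0.05798
  Q(4)·log₂(Q(4)/P(4)) = 0.25·log₂(0.25/0.6481) = -0.34357

D_KL(Q||P) = 1.01714 + 0.63154 - 0.05798 - 0.34357 = 1.24713 ≈ 1.2471 bits

These are NOT equal (difference: 0.4586 bits). KL divergence is asymmetric: D_KL(P||Q) ≠ D_KL(Q||P) in general.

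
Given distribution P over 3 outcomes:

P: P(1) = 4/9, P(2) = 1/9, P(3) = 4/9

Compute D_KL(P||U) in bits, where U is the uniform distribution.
0.1928 bits

U(i) = 1/3 for all i

D_KL(P||U) = Σ P(x) log₂(P(x) / (1/3))
           = Σ P(x) log₂(P(x)) + log₂(3)
           = log₂(3) - H(P)

H(P) = -Σ P(x) log₂(P(x)):
  -P(1)·log₂(P(1)) = -(4/9)·log₂(4/9) = 0.51997
  -P(2)·log₂(P(2)) = -(1/9)·log₂(1/9) = 0.35221
  -P(3)·log₂(P(3)) = -(4/9)·log₂(4/9) = 0.51997
H(P) = 0.51997 + 0.35221 + 0.51997 = 1.39215 bits

log₂(3) = 1.58496 bits

D_KL(P||U) = 1.58496 - 1.39215 = 0.19281 ≈ 0.1928 bits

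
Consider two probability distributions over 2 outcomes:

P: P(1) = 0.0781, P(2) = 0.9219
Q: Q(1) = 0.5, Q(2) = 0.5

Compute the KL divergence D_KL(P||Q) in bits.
0.6046 bits

D_KL(P||Q) = Σ P(x) log₂(P(x)/Q(x))

Computing term by term:
  P(1)·log₂(P(1)/Q(1)) = 0.0781·log₂(0.0781/0.5) = -0.20919
  P(2)·log₂(P(2)/Q(2)) = 0.9219·log₂(0.9219/0.5) = 0.81374

D_KL(P||Q) = -0.20919 + 0.81374 = 0.60455 ≈ 0.6046 bits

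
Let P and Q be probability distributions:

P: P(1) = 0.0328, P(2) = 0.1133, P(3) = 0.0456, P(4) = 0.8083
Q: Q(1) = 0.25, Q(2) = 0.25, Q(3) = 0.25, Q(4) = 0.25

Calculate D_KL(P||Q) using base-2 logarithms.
1.0310 bits

D_KL(P||Q) = Σ P(x) log₂(P(x)/Q(x))

Computing term by term:
  P(1)·log₂(P(1)/Q(1)) = 0.0328·log₂(0.0328/0.25) = -0.09611
  P(2)·log₂(P(2)/Q(2)) = 0.1133·log₂(0.1133/0.25) = -0.12936
  P(3)·log₂(P(3)/Q(3)) = 0.0456·log₂(0.0456/0.25) = -0.11194
  P(4)·log₂(P(4)/Q(4)) = 0.8083·log₂(0.8083/0.25) = 1.36842

D_KL(P||Q) = -0.09611 - 0.12936 - 0.11194 + 1.36842 = 1.03101 ≈ 1.0310 bits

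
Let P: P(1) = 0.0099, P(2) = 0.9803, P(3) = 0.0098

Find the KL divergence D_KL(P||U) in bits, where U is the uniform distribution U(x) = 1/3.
1.4255 bits

U(i) = 1/3 for all i

D_KL(P||U) = Σ P(x) log₂(P(x) / (1/3))
           = Σ P(x) log₂(P(x)) + log₂(3)
           = log₂(3) - H(P)

H(P) = -Σ P(x) log₂(P(x)):
  -P(1)·log₂(P(1)) = -(0.0099)·log₂(0.0099) = 0.06592
  -P(2)·log₂(P(2)) = -(0.9803)·log₂(0.9803) = 0.02814
  -P(3)·log₂(P(3)) = -(0.0098)·log₂(0.0098) = 0.06540
H(P) = 0.06592 + 0.02814 + 0.06540 = 0.15946 bits

log₂(3) = 1.58496 bits

D_KL(P||U) = 1.58496 - 0.15946 = 1.42550 ≈ 1.4255 bits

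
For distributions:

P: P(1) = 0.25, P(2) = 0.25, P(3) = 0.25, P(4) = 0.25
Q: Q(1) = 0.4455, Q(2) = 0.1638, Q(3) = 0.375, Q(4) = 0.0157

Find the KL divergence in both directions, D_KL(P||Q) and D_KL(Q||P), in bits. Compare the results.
D_KL(P||Q) = 0.7962 bits, D_KL(Q||P) = 0.4281 bits. D_KL(P||Q) is larger than D_KL(Q||P) by 0.3681 bits; the two directions differ.

D_KL(P||Q) = Σ P(x) log₂(P(x)/Q(x))

Computing term by term:
  P(1)·log₂(P(1)/Q(1)) = 0.25·log₂(0.25/0.4455) = -0.20837
  P(2)·log₂(P(2)/Q(2)) = 0.25·log₂(0.25/0.1638) = 0.15250
  P(3)·log₂(P(3)/Q(3)) = 0.25·log₂(0.25/0.375) = -0.14624
  P(4)·log₂(P(4)/Q(4)) = 0.25·log₂(0.25/0.0157) = 0.99827

D_KL(P||Q) = -0.20837 + 0.15250 - 0.14624 + 0.99827 = 0.79616 ≈ 0.7962 bits

D_KL(Q||P) = Σ Q(x) log₂(Q(x)/P(x))

Computing term by term:
  Q(1)·log₂(Q(1)/P(1)) = 0.4455·log₂(0.4455/0.25) = 0.37132
  Q(2)·log₂(Q(2)/P(2)) = 0.1638·log₂(0.1638/0.25) = -0.09992
  Q(3)·log₂(Q(3)/P(3)) = 0.375·log₂(0.375/0.25) = 0.21936
  Q(4)·log₂(Q(4)/P(4)) = 0.0157·log₂(0.0157/0.25) = -0.06269

D_KL(Q||P) = 0.37132 - 0.09992 + 0.21936 - 0.06269 = 0.42807 ≈ 0.4281 bits

These are NOT equal (difference: 0.3681 bits). KL divergence is asymmetric: D_KL(P||Q) ≠ D_KL(Q||P) in general.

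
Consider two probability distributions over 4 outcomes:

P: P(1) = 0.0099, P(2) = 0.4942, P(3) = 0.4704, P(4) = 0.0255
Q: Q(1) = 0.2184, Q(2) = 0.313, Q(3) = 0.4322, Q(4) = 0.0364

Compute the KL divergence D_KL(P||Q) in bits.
0.3258 bits

D_KL(P||Q) = Σ P(x) log₂(P(x)/Q(x))

Computing term by term:
  P(1)·log₂(P(1)/Q(1)) = 0.0099·log₂(0.0099/0.2184) = -0.04419
  P(2)·log₂(P(2)/Q(2)) = 0.4942·log₂(0.4942/0.313) = 0.32564
  P(3)·log₂(P(3)/Q(3)) = 0.4704·log₂(0.4704/0.4322) = 0.05748
  P(4)·log₂(P(4)/Q(4)) = 0.0255·log₂(0.0255/0.0364) = -0.01309

D_KL(P||Q) = -0.04419 + 0.32564 + 0.05748 - 0.01309 = 0.32584 ≈ 0.3258 bits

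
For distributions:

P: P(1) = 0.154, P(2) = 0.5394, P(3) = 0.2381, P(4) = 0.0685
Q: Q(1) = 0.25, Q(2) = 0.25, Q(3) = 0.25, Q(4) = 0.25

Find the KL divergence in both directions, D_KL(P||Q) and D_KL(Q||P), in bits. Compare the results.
D_KL(P||Q) = 0.3461 bits, D_KL(Q||P) = 0.3819 bits. D_KL(Q||P) is larger than D_KL(P||Q) by 0.0358 bits; the two directions differ.

D_KL(P||Q) = Σ P(x) log₂(P(x)/Q(x))

Computing term by term:
  P(1)·log₂(P(1)/Q(1)) = 0.154·log₂(0.154/0.25) = -0.10765
  P(2)·log₂(P(2)/Q(2)) = 0.5394·log₂(0.5394/0.25) = 0.59843
  P(3)·log₂(P(3)/Q(3)) = 0.2381·log₂(0.2381/0.25) = -0.01675
  P(4)·log₂(P(4)/Q(4)) = 0.0685·log₂(0.0685/0.25) = -0.12794

D_KL(P||Q) = -0.10765 + 0.59843 - 0.01675 - 0.12794 = 0.34609 ≈ 0.3461 bits

D_KL(Q||P) = Σ Q(x) log₂(Q(x)/P(x))

Computing term by term:
  Q(1)·log₂(Q(1)/P(1)) = 0.25·log₂(0.25/0.154) = 0.17475
  Q(2)·log₂(Q(2)/P(2)) = 0.25·log₂(0.25/0.5394) = -0.27736
  Q(3)·log₂(Q(3)/P(3)) = 0.25·log₂(0.25/0.2381) = 0.01759
  Q(4)·log₂(Q(4)/P(4)) = 0.25·log₂(0.25/0.0685) = 0.46694

D_KL(Q||P) = 0.17475 - 0.27736 + 0.01759 + 0.46694 = 0.38192 ≈ 0.3819 bits

These are NOT equal (difference: 0.0358 bits). KL divergence is asymmetric: D_KL(P||Q) ≠ D_KL(Q||P) in general.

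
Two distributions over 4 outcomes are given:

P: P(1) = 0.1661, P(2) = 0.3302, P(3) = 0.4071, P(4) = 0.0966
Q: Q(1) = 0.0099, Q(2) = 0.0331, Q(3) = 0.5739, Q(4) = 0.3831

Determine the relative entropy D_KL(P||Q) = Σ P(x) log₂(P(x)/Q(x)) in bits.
1.3778 bits

D_KL(P||Q) = Σ P(x) log₂(P(x)/Q(x))

Computing term by term:
  P(1)·log₂(P(1)/Q(1)) = 0.1661·log₂(0.1661/0.0099) = 0.67577
  P(2)·log₂(P(2)/Q(2)) = 0.3302·log₂(0.3302/0.0331) = 1.09575
  P(3)·log₂(P(3)/Q(3)) = 0.4071·log₂(0.4071/0.5739) = -0.20168
  P(4)·log₂(P(4)/Q(4)) = 0.0966·log₂(0.0966/0.3831) = -0.19200

D_KL(P||Q) = 0.67577 + 1.09575 - 0.20168 - 0.19200 = 1.37784 ≈ 1.3778 bits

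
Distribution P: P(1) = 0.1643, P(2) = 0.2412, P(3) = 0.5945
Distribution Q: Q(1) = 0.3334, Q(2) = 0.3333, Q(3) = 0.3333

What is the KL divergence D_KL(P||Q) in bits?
0.2160 bits

D_KL(P||Q) = Σ P(x) log₂(P(x)/Q(x))

Computing term by term:
  P(1)·log₂(P(1)/Q(1)) = 0.1643·log₂(0.1643/0.3334) = -0.16774
  P(2)·log₂(P(2)/Q(2)) = 0.2412·log₂(0.2412/0.3333) = -0.11254
  P(3)·log₂(P(3)/Q(3)) = 0.5945·log₂(0.5945/0.3333) = 0.49632

D_KL(P||Q) = -0.16774 - 0.11254 + 0.49632 = 0.21604 ≈ 0.2160 bits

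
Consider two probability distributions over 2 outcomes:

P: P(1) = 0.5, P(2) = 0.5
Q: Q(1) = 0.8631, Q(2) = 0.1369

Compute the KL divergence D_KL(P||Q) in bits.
0.5406 bits

D_KL(P||Q) = Σ P(x) log₂(P(x)/Q(x))

Computing term by term:
  P(1)·log₂(P(1)/Q(1)) = 0.5·log₂(0.5/0.8631) = -0.39380
  P(2)·log₂(P(2)/Q(2)) = 0.5·log₂(0.5/0.1369) = 0.93440

D_KL(P||Q) = -0.39380 + 0.93440 = 0.54060 ≈ 0.5406 bits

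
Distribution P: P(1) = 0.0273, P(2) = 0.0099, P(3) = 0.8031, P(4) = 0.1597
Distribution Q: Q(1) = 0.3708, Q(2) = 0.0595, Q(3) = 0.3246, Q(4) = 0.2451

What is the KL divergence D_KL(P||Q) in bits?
0.8225 bits

D_KL(P||Q) = Σ P(x) log₂(P(x)/Q(x))

Computing term by term:
  P(1)·log₂(P(1)/Q(1)) = 0.0273·log₂(0.0273/0.3708) = -0.10275
  P(2)·log₂(P(2)/Q(2)) = 0.0099·log₂(0.0099/0.0595) = -0.02562
  P(3)·log₂(P(3)/Q(3)) = 0.8031·log₂(0.8031/0.3246) = 1.04958
  P(4)·log₂(P(4)/Q(4)) = 0.1597·log₂(0.1597/0.2451) = -0.09870

D_KL(P||Q) = -0.10275 - 0.02562 + 1.04958 - 0.09870 = 0.82251 ≈ 0.8225 bits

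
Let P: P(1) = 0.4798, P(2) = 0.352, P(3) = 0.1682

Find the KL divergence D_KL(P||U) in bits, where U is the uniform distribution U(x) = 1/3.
0.1138 bits

U(i) = 1/3 for all i

D_KL(P||U) = Σ P(x) log₂(P(x) / (1/3))
           = Σ P(x) log₂(P(x)) + log₂(3)
           = log₂(3) - H(P)

H(P) = -Σ P(x) log₂(P(x)):
  -P(1)·log₂(P(1)) = -(0.4798)·log₂(0.4798) = 0.50835
  -P(2)·log₂(P(2)) = -(0.352)·log₂(0.352) = 0.53024
  -P(3)·log₂(P(3)) = -(0.1682)·log₂(0.1682) = 0.43257
H(P) = 0.50835 + 0.53024 + 0.43257 = 1.47116 bits

log₂(3) = 1.58496 bits

D_KL(P||U) = 1.58496 - 1.47116 = 0.11380 ≈ 0.1138 bits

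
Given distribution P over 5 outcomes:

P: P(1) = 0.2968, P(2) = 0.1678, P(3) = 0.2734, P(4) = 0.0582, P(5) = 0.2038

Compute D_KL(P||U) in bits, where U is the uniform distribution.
0.1517 bits

U(i) = 1/5 for all i

D_KL(P||U) = Σ P(x) log₂(P(x) / (1/5))
           = Σ P(x) log₂(P(x)) + log₂(5)
           = log₂(5) - H(P)

H(P) = -Σ P(x) log₂(P(x)):
  -P(1)·log₂(P(1)) = -(0.2968)·log₂(0.2968) = 0.52012
  -P(2)·log₂(P(2)) = -(0.1678)·log₂(0.1678) = 0.43212
  -P(3)·log₂(P(3)) = -(0.2734)·log₂(0.2734) = 0.51151
  -P(4)·log₂(P(4)) = -(0.0582)·log₂(0.0582) = 0.23879
  -P(5)·log₂(P(5)) = -(0.2038)·log₂(0.2038) = 0.46767
H(P) = 0.52012 + 0.43212 + 0.51151 + 0.23879 + 0.46767 = 2.17021 bits

log₂(5) = 2.32193 bits

D_KL(P||U) = 2.32193 - 2.17021 = 0.15172 ≈ 0.1517 bits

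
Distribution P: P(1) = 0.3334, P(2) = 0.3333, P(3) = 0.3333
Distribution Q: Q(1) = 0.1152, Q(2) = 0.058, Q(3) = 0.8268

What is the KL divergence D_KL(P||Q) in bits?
0.9151 bits

D_KL(P||Q) = Σ P(x) log₂(P(x)/Q(x))

Computing term by term:
  P(1)·log₂(P(1)/Q(1)) = 0.3334·log₂(0.3334/0.1152) = 0.51114
  P(2)·log₂(P(2)/Q(2)) = 0.3333·log₂(0.3333/0.058) = 0.84081
  P(3)·log₂(P(3)/Q(3)) = 0.3333·log₂(0.3333/0.8268) = -0.43686

D_KL(P||Q) = 0.51114 + 0.84081 - 0.43686 = 0.91509 ≈ 0.9151 bits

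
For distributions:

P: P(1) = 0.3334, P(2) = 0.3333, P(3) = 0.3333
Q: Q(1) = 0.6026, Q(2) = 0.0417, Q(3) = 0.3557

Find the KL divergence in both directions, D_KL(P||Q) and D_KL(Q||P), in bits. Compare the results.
D_KL(P||Q) = 0.6835 bits, D_KL(Q||P) = 0.4229 bits. D_KL(P||Q) is larger than D_KL(Q||P) by 0.2606 bits; the two directions differ.

D_KL(P||Q) = Σ P(x) log₂(P(x)/Q(x))

Computing term by term:
  P(1)·log₂(P(1)/Q(1)) = 0.3334·log₂(0.3334/0.6026) = -0.28471
  P(2)·log₂(P(2)/Q(2)) = 0.3333·log₂(0.3333/0.0417) = 0.99947
  P(3)·log₂(P(3)/Q(3)) = 0.3333·log₂(0.3333/0.3557) = -0.03128

D_KL(P||Q) = -0.28471 + 0.99947 - 0.03128 = 0.68348 ≈ 0.6835 bits

D_KL(Q||P) = Σ Q(x) log₂(Q(x)/P(x))

Computing term by term:
  Q(1)·log₂(Q(1)/P(1)) = 0.6026·log₂(0.6026/0.3334) = 0.51459
  Q(2)·log₂(Q(2)/P(2)) = 0.0417·log₂(0.0417/0.3333) = -0.12505
  Q(3)·log₂(Q(3)/P(3)) = 0.3557·log₂(0.3557/0.3333) = 0.03338

D_KL(Q||P) = 0.51459 - 0.12505 + 0.03338 = 0.42292 ≈ 0.4229 bits

These are NOT equal (difference: 0.2606 bits). KL divergence is asymmetric: D_KL(P||Q) ≠ D_KL(Q||P) in general.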